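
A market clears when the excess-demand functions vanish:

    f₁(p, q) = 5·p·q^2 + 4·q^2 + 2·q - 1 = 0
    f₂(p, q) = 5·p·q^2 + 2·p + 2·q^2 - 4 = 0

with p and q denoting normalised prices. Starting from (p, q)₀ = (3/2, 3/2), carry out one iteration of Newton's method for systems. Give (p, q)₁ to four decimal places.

(1.8113, 0.6403)

At (3/2, 3/2): F = (27.8750, 20.3750).
Jacobian J = [[5·q^2, 10·p·q + 8·q + 2], [5·q^2 + 2, 10·p·q + 4·q]].
At the point, J = [[11.2500, 36.5000], [13.2500, 28.5000]] (det J = -163.0000).
Solving J·Δ = −F gives Δ = (0.3113, -0.8597).
Then the next iterate is (p, q)₁ = (1.8113, 0.6403).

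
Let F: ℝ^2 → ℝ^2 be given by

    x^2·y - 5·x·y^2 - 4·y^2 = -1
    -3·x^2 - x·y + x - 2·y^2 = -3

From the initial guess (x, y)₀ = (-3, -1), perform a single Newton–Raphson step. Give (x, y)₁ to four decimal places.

At (-3, -1): F = (3.0000, -32.0000).
Jacobian J = [[2·x·y - 5·y^2, x^2 - 10·x·y - 8·y], [-6·x - y + 1, -x - 4·y]].
At the point, J = [[1.0000, -13.0000], [20.0000, 7.0000]] (det J = 267.0000).
Solving J·Δ = −F gives Δ = (1.4794, 0.3446).
Then the next iterate is (x, y)₁ = (-1.5206, -0.6554).

(-1.5206, -0.6554)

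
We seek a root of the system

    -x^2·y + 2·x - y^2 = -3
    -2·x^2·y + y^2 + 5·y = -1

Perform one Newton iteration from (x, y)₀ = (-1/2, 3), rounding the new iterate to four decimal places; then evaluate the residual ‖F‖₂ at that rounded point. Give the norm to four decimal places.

At (-1/2, 3): F = (-7.7500, 23.5000).
Jacobian J = [[-2·x·y + 2, -x^2 - 2·y], [-4·x·y, -2·x^2 + 2·y + 5]].
At the point, J = [[5.0000, -6.2500], [6.0000, 10.5000]] (det J = 90.0000).
Solving J·Δ = −F gives Δ = (-0.7278, -1.8222).
Then the next iterate is (x, y)₁ = (-1.2278, 1.1778).
Re-evaluating at (-1.2278, 1.1778): F = (-2.618338, 4.725163), so ‖F‖₂ = 5.4021.

5.4021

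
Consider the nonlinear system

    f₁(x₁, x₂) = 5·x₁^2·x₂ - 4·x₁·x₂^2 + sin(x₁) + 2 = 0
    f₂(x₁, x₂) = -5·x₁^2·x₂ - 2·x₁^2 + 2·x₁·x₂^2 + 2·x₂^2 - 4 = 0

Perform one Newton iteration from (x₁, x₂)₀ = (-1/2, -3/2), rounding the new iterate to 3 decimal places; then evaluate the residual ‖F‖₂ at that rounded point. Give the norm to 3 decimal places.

554.679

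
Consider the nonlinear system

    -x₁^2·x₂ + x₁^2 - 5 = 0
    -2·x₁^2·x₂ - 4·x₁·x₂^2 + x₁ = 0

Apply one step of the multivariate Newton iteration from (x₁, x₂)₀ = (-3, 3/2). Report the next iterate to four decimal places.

(-1.6250, 0.9028)

At (-3, 3/2): F = (-9.5000, -3.0000).
Jacobian J = [[-2·x₁·x₂ + 2·x₁, -x₁^2], [-4·x₁·x₂ - 4·x₂^2 + 1, -2·x₁^2 - 8·x₁·x₂]].
At the point, J = [[3.0000, -9.0000], [10.0000, 18.0000]] (det J = 144.0000).
Solving J·Δ = −F gives Δ = (1.3750, -0.5972).
Then the next iterate is (x₁, x₂)₁ = (-1.6250, 0.9028).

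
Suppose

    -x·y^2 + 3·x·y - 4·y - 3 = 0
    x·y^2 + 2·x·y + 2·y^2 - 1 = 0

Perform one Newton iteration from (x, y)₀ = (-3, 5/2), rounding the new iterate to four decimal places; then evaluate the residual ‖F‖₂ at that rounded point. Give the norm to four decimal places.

At (-3, 5/2): F = (-16.7500, -22.2500).
Jacobian J = [[-y^2 + 3·y, -2·x·y + 3·x - 4], [y^2 + 2·y, 2·x·y + 2·x + 4·y]].
At the point, J = [[1.2500, 2.0000], [11.2500, -11.0000]] (det J = -36.2500).
Solving J·Δ = −F gives Δ = (6.3103, 4.4310).
Then the next iterate is (x, y)₁ = (3.3103, 6.9310).
Re-evaluating at (3.3103, 6.9310): F = (-120.915643, 299.987611), so ‖F‖₂ = 323.4396.

323.4396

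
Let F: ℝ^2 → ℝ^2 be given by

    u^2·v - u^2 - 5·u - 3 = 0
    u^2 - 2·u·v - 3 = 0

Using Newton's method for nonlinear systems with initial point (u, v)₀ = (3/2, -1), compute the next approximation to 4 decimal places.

(-0.3362, -3.3103)

At (3/2, -1): F = (-15.0000, 2.2500).
Jacobian J = [[2·u·v - 2·u - 5, u^2], [2·u - 2·v, -2·u]].
At the point, J = [[-11.0000, 2.2500], [5.0000, -3.0000]] (det J = 21.7500).
Solving J·Δ = −F gives Δ = (-1.8362, -2.3103).
Then the next iterate is (u, v)₁ = (-0.3362, -3.3103).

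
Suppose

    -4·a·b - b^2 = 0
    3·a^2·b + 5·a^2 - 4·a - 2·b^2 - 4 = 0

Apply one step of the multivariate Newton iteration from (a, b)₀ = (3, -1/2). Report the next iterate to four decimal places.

(1.6459, -0.2235)

At (3, -1/2): F = (5.7500, 15.0000).
Jacobian J = [[-4·b, -4·a - 2·b], [6·a·b + 10·a - 4, 3·a^2 - 4·b]].
At the point, J = [[2.0000, -11.0000], [17.0000, 29.0000]] (det J = 245.0000).
Solving J·Δ = −F gives Δ = (-1.3541, 0.2765).
Then the next iterate is (a, b)₁ = (1.6459, -0.2235).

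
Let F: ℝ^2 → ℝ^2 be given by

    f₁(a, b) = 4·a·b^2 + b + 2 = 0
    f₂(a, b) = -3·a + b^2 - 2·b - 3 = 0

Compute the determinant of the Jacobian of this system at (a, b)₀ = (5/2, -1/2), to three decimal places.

J = [[4·b^2, 8·a·b + 1], [-3, 2·b - 2]].
At the point, J = [[1.000, -9.000], [-3.000, -3.000]].
det J = -30.000.

-30.000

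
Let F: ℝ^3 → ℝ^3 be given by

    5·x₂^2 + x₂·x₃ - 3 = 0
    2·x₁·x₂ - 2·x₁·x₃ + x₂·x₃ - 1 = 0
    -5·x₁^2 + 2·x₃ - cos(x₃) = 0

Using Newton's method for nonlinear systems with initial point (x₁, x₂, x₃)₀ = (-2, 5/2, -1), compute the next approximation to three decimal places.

(-0.910, 1.360, -0.358)

At (-2, 5/2, -1): F = (25.750, -17.500, -22.54030).
Jacobian J = [[0, 10·x₂ + x₃, x₂], [2·x₂ - 2·x₃, 2·x₁ + x₃, -2·x₁ + x₂], [-10·x₁, 0, sin(x₃) + 2]].
At the point, J = [[0.000, 24.000, 2.500], [7.000, -5.000, 6.500], [20.000, 0.000, 1.15853]] (det J = 3175.36713).
Solving J·Δ = −F gives Δ = (1.090, -1.140, 0.642).
Then the next iterate is (x₁, x₂, x₃)₁ = (-0.910, 1.360, -0.358).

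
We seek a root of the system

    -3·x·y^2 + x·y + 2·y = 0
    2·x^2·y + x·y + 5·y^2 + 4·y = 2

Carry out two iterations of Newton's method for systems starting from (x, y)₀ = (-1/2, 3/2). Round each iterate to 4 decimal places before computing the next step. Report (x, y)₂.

(0.7045, 0.4332)

At (-1/2, 3/2): F = (5.6250, 15.2500).
Jacobian J = [[-3·y^2 + y, -6·x·y + x + 2], [4·x·y + y, 2·x^2 + x + 10·y + 4]].
At the point, J = [[-5.2500, 6.0000], [-1.5000, 19.0000]] (det J = -90.7500).
Solving J·Δ = −F gives Δ = (0.1694, -0.7893).
Then the next iterate is (x, y)₁ = (-0.3306, 0.7107).
Round to (-0.3306, 0.7107) and repeat: F = (1.687395, 3.288669), J = [[-0.804583, 3.079145], [-0.229130, 10.994993]].
Δ = (1.0351, -0.2775), so (x, y)₂ = (0.7045, 0.4332).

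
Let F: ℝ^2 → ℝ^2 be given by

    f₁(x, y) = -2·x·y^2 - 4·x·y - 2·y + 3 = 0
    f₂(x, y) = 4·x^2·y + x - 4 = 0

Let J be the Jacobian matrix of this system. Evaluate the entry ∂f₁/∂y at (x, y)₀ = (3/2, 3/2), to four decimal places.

∂f₁/∂y = -4·x·y - 4·x - 2.
At (3/2, 3/2) this is -17.0000.

-17.0000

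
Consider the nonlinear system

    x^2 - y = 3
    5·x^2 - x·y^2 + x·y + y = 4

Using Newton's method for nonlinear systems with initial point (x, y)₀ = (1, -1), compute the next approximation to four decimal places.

At (1, -1): F = (-1.0000, -2.0000).
Jacobian J = [[2·x, -1], [10·x - y^2 + y, -2·x·y + x + 1]].
At the point, J = [[2.0000, -1.0000], [8.0000, 4.0000]] (det J = 16.0000).
Solving J·Δ = −F gives Δ = (0.3750, -0.2500).
Then the next iterate is (x, y)₁ = (1.3750, -1.2500).

(1.3750, -1.2500)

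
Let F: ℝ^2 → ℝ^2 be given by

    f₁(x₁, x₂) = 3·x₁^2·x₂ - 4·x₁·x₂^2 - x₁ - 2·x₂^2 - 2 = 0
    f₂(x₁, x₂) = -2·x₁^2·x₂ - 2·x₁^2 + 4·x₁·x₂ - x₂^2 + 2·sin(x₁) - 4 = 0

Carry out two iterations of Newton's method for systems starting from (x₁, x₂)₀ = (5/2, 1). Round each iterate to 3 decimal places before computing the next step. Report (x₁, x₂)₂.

(0.594, 0.157)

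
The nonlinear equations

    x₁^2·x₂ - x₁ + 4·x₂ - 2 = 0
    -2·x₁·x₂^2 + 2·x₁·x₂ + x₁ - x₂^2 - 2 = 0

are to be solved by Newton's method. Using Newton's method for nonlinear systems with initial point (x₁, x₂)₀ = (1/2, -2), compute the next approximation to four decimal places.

(3.0380, 2.3797)

At (1/2, -2): F = (-11.0000, -11.5000).
Jacobian J = [[2·x₁·x₂ - 1, x₁^2 + 4], [-2·x₂^2 + 2·x₂ + 1, -4·x₁·x₂ + 2·x₁ - 2·x₂]].
At the point, J = [[-3.0000, 4.2500], [-11.0000, 9.0000]] (det J = 19.7500).
Solving J·Δ = −F gives Δ = (2.5380, 4.3797).
Then the next iterate is (x₁, x₂)₁ = (3.0380, 2.3797).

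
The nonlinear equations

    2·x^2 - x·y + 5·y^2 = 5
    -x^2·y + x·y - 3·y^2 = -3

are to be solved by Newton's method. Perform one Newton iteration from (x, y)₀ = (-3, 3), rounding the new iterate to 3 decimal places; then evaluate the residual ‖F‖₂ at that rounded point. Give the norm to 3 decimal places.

At (-3, 3): F = (67.000, -60.000).
Jacobian J = [[4·x - y, -x + 10·y], [-2·x·y + y, -x^2 + x - 6·y]].
At the point, J = [[-15.000, 33.000], [21.000, -30.000]] (det J = -243.000).
Solving J·Δ = −F gives Δ = (-0.123, -2.086).
Then the next iterate is (x, y)₁ = (-3.123, 0.914).
Re-evaluating at (-3.123, 0.914): F = (21.53766, -11.27497), so ‖F‖₂ = 24.310.

24.310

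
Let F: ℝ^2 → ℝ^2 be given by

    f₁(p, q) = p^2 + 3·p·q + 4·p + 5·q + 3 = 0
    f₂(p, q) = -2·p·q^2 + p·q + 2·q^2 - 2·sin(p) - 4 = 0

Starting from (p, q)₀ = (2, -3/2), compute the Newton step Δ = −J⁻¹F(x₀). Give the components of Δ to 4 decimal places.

(-1.5853, 0.6408)

At (2, -3/2): F = (-1.5000, -13.318595).
Jacobian J = [[2·p + 3·q + 4, 3·p + 5], [-2·q^2 + q - 2·cos(p), -4·p·q + p + 4·q]].
At the point, J = [[3.5000, 11.0000], [-5.167706, 8.0000]] (det J = 84.844770).
Solving J·Δ = −F gives Δ = (-1.5853, 0.6408).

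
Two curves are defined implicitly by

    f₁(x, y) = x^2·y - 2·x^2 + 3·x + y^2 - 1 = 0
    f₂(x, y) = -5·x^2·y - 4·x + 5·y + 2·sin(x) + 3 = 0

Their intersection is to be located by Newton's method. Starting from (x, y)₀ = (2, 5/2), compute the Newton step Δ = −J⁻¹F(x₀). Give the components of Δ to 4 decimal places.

(-0.4000, -1.2500)

At (2, 5/2): F = (13.2500, -40.681405).
Jacobian J = [[2·x·y - 4·x + 3, x^2 + 2·y], [-10·x·y + 2·cos(x) - 4, -5·x^2 + 5]].
At the point, J = [[5.0000, 9.0000], [-54.832294, -15.0000]] (det J = 418.490643).
Solving J·Δ = −F gives Δ = (-0.4000, -1.2500).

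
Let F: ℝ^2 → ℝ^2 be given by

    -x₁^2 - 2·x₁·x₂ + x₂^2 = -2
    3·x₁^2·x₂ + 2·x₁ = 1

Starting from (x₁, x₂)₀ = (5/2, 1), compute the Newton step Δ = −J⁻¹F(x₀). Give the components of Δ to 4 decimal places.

At (5/2, 1): F = (-8.2500, 22.7500).
Jacobian J = [[-2·x₁ - 2·x₂, -2·x₁ + 2·x₂], [6·x₁·x₂ + 2, 3·x₁^2]].
At the point, J = [[-7.0000, -3.0000], [17.0000, 18.7500]] (det J = -80.2500).
Solving J·Δ = −F gives Δ = (-1.0771, -0.2368).

(-1.0771, -0.2368)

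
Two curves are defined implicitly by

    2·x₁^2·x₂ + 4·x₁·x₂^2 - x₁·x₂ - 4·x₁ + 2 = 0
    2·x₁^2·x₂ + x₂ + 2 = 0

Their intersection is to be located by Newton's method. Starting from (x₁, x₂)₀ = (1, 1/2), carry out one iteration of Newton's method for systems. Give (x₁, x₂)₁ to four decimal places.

(-0.3103, 0.2069)

At (1, 1/2): F = (-0.5000, 3.5000).
Jacobian J = [[4·x₁·x₂ + 4·x₂^2 - x₂ - 4, 2·x₁^2 + 8·x₁·x₂ - x₁], [4·x₁·x₂, 2·x₁^2 + 1]].
At the point, J = [[-1.5000, 5.0000], [2.0000, 3.0000]] (det J = -14.5000).
Solving J·Δ = −F gives Δ = (-1.3103, -0.2931).
Then the next iterate is (x₁, x₂)₁ = (-0.3103, 0.2069).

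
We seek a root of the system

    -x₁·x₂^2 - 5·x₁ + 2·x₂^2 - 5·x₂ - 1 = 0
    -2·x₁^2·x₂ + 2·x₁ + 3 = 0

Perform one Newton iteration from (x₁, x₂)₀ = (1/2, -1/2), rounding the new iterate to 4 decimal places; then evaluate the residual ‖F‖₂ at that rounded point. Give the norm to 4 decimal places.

1.5434

At (1/2, -1/2): F = (-0.6250, 4.2500).
Jacobian J = [[-x₂^2 - 5, -2·x₁·x₂ + 4·x₂ - 5], [-4·x₁·x₂ + 2, -2·x₁^2]].
At the point, J = [[-5.2500, -6.5000], [3.0000, -0.5000]] (det J = 22.1250).
Solving J·Δ = −F gives Δ = (-1.2627, 0.9237).
Then the next iterate is (x₁, x₂)₁ = (-0.7627, 0.4237).
Re-evaluating at (-0.7627, 0.4237): F = (1.190965, 0.981658), so ‖F‖₂ = 1.5434.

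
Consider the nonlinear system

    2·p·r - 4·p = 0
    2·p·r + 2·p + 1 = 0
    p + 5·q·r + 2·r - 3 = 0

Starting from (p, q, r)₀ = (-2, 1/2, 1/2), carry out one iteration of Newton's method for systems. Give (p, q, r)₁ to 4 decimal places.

(-0.1667, 0.6417, 0.6250)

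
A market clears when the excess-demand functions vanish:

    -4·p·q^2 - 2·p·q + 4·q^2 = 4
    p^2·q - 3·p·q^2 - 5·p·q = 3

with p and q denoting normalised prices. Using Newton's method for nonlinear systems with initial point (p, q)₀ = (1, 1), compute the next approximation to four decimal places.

At (1, 1): F = (-6.0000, -10.0000).
Jacobian J = [[-4·q^2 - 2·q, -8·p·q - 2·p + 8·q], [2·p·q - 3·q^2 - 5·q, p^2 - 6·p·q - 5·p]].
At the point, J = [[-6.0000, -2.0000], [-6.0000, -10.0000]] (det J = 48.0000).
Solving J·Δ = −F gives Δ = (-0.8333, -0.5000).
Then the next iterate is (p, q)₁ = (0.1667, 0.5000).

(0.1667, 0.5000)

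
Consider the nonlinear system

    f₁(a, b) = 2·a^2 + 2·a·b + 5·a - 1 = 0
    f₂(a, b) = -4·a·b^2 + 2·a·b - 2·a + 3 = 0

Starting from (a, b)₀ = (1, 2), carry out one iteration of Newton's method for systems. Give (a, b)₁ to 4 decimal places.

(0.2338, 1.9805)

At (1, 2): F = (10.0000, -11.0000).
Jacobian J = [[4·a + 2·b + 5, 2·a], [-4·b^2 + 2·b - 2, -8·a·b + 2·a]].
At the point, J = [[13.0000, 2.0000], [-14.0000, -14.0000]] (det J = -154.0000).
Solving J·Δ = −F gives Δ = (-0.7662, -0.0195).
Then the next iterate is (a, b)₁ = (0.2338, 1.9805).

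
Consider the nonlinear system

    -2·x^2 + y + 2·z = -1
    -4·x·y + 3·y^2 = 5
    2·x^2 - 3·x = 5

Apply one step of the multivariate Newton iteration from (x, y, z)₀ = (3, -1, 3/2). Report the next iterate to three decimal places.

At (3, -1, 3/2): F = (-15.000, 10.000, 4.000).
Jacobian J = [[-4·x, 1, 2], [-4·y, -4·x + 6·y, 0], [4·x - 3, 0, 0]].
At the point, J = [[-12.000, 1.000, 2.000], [4.000, -18.000, 0.000], [9.000, 0.000, 0.000]] (det J = 324.000).
Solving J·Δ = −F gives Δ = (-0.444, 0.457, 4.605).
Then the next iterate is (x, y, z)₁ = (2.556, -0.543, 6.105).

(2.556, -0.543, 6.105)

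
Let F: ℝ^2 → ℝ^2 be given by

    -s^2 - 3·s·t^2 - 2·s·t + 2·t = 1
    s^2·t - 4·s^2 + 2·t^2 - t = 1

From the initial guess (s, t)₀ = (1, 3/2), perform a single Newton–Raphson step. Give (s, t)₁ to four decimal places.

(0.5065, 1.1721)

At (1, 3/2): F = (-8.7500, -0.5000).
Jacobian J = [[-2·s - 3·t^2 - 2·t, -6·s·t - 2·s + 2], [2·s·t - 8·s, s^2 + 4·t - 1]].
At the point, J = [[-11.7500, -9.0000], [-5.0000, 6.0000]] (det J = -115.5000).
Solving J·Δ = −F gives Δ = (-0.4935, -0.3279).
Then the next iterate is (s, t)₁ = (0.5065, 1.1721).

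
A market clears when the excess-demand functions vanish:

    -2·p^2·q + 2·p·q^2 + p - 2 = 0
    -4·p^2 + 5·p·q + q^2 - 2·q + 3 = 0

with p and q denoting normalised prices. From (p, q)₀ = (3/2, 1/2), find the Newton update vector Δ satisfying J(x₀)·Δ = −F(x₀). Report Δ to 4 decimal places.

At (3/2, 1/2): F = (-2.0000, -3.0000).
Jacobian J = [[-4·p·q + 2·q^2 + 1, -2·p^2 + 4·p·q], [-8·p + 5·q, 5·p + 2·q - 2]].
At the point, J = [[-1.5000, -1.5000], [-9.5000, 6.5000]] (det J = -24.0000).
Solving J·Δ = −F gives Δ = (-0.7292, -0.6042).

(-0.7292, -0.6042)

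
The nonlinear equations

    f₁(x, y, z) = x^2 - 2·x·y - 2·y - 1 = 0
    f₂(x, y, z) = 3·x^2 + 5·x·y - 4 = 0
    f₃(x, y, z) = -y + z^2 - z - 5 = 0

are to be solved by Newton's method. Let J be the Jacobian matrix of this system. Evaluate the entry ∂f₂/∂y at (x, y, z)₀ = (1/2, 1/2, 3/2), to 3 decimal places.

∂f₂/∂y = 5·x.
At (1/2, 1/2, 3/2) this is 2.500.

2.500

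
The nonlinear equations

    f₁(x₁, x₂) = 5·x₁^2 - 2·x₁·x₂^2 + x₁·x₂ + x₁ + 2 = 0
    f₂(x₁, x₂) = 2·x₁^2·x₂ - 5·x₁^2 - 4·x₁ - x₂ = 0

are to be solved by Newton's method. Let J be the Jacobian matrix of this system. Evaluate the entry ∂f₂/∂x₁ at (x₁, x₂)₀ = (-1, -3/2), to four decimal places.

∂f₂/∂x₁ = 4·x₁·x₂ - 10·x₁ - 4.
At (-1, -3/2) this is 12.0000.

12.0000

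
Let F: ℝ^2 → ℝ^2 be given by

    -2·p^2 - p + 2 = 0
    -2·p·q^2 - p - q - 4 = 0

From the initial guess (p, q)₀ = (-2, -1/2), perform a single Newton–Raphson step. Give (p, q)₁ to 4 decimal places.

(-1.4286, -0.7714)

At (-2, -1/2): F = (-4.0000, -0.5000).
Jacobian J = [[-4·p - 1, 0], [-2·q^2 - 1, -4·p·q - 1]].
At the point, J = [[7.0000, 0.0000], [-1.5000, -5.0000]] (det J = -35.0000).
Solving J·Δ = −F gives Δ = (0.5714, -0.2714).
Then the next iterate is (p, q)₁ = (-1.4286, -0.7714).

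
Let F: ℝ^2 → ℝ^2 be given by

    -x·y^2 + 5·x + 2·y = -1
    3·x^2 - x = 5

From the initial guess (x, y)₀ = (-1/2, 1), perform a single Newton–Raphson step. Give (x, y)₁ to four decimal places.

(-1.4375, 1.9167)

At (-1/2, 1): F = (1.0000, -3.7500).
Jacobian J = [[-y^2 + 5, -2·x·y + 2], [6·x - 1, 0]].
At the point, J = [[4.0000, 3.0000], [-4.0000, 0.0000]] (det J = 12.0000).
Solving J·Δ = −F gives Δ = (-0.9375, 0.9167).
Then the next iterate is (x, y)₁ = (-1.4375, 1.9167).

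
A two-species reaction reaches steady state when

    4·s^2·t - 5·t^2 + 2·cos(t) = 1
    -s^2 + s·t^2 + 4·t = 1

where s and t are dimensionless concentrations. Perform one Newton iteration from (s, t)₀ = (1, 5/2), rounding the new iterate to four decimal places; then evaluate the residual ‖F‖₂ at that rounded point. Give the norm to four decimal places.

At (1, 5/2): F = (-23.852287, 14.2500).
Jacobian J = [[8·s·t, 4·s^2 - 10·t - 2·sin(t)], [-2·s + t^2, 2·s·t + 4]].
At the point, J = [[20.0000, -22.196944], [4.2500, 9.0000]] (det J = 274.337013).
Solving J·Δ = −F gives Δ = (-0.3705, -1.4084).
Then the next iterate is (s, t)₁ = (0.6295, 1.0916).
Re-evaluating at (0.6295, 1.0916): F = (-4.305546, 3.720236), so ‖F‖₂ = 5.6902.

5.6902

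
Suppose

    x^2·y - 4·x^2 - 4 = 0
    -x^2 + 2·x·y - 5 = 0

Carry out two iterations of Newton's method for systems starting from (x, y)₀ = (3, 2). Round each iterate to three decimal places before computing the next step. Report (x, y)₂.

(-0.052, 4.041)

At (3, 2): F = (-22.000, -2.000).
Jacobian J = [[2·x·y - 8·x, x^2], [-2·x + 2·y, 2·x]].
At the point, J = [[-12.000, 9.000], [-2.000, 6.000]] (det J = -54.000).
Solving J·Δ = −F gives Δ = (-2.111, -0.370).
Then the next iterate is (x, y)₁ = (0.889, 1.630).
Round to (0.889, 1.630) and repeat: F = (-5.87306, -2.89218), J = [[-4.21386, 0.79032], [1.482, 1.778]].
Δ = (-0.941, 2.411), so (x, y)₂ = (-0.052, 4.041).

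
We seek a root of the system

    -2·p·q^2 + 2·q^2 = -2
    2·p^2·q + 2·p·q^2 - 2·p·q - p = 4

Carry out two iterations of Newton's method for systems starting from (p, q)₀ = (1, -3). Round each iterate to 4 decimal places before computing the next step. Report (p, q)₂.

At (1, -3): F = (2.0000, 13.0000).
Jacobian J = [[-2·q^2, -4·p·q + 4·q], [4·p·q + 2·q^2 - 2·q - 1, 2·p^2 + 4·p·q - 2·p]].
At the point, J = [[-18.0000, 0.0000], [11.0000, -12.0000]] (det J = 216.0000).
Solving J·Δ = −F gives Δ = (0.1111, 1.1852).
Then the next iterate is (p, q)₁ = (1.1111, -1.8148).
Round to (1.1111, -1.8148) and repeat: F = (1.268185, 1.759664), J = [[-6.586998, 0.806497], [1.150901, -7.818811]].
Δ = (0.2241, 0.2580), so (p, q)₂ = (1.3352, -1.5568).

(1.3352, -1.5568)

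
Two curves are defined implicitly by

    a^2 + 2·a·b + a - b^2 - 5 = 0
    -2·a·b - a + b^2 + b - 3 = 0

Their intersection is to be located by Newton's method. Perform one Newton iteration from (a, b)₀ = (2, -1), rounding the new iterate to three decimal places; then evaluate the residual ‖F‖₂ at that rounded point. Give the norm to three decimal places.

At (2, -1): F = (-4.000, -1.000).
Jacobian J = [[2·a + 2·b + 1, 2·a - 2·b], [-2·b - 1, -2·a + 2·b + 1]].
At the point, J = [[3.000, 6.000], [1.000, -5.000]] (det J = -21.000).
Solving J·Δ = −F gives Δ = (1.238, 0.048).
Then the next iterate is (a, b)₁ = (3.238, -0.952).
Re-evaluating at (3.238, -0.952): F = (1.65119, -0.11854), so ‖F‖₂ = 1.655.

1.655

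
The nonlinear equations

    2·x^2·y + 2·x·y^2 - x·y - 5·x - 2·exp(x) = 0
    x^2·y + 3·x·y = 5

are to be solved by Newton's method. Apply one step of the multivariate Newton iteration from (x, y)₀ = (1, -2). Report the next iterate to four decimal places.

At (1, -2): F = (-4.436564, -13.0000).
Jacobian J = [[4·x·y + 2·y^2 - y - 2·exp(x) - 5, 2·x^2 + 4·x·y - x], [2·x·y + 3·y, x^2 + 3·x]].
At the point, J = [[-8.436564, -7.0000], [-10.0000, 4.0000]] (det J = -103.746255).
Solving J·Δ = −F gives Δ = (-1.0482, 0.6295).
Then the next iterate is (x, y)₁ = (-0.0482, -1.3705).

(-0.0482, -1.3705)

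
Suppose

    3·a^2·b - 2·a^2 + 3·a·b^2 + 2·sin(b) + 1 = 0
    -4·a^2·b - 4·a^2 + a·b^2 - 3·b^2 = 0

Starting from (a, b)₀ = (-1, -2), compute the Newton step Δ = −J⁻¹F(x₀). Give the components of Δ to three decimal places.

At (-1, -2): F = (-20.81859, -12.000).
Jacobian J = [[6·a·b - 4·a + 3·b^2, 3·a^2 + 6·a·b + 2·cos(b)], [-8·a·b - 8·a + b^2, -4·a^2 + 2·a·b - 6·b]].
At the point, J = [[28.000, 14.16771], [-4.000, 12.000]] (det J = 392.67083).
Solving J·Δ = −F gives Δ = (0.203, 1.068).

(0.203, 1.068)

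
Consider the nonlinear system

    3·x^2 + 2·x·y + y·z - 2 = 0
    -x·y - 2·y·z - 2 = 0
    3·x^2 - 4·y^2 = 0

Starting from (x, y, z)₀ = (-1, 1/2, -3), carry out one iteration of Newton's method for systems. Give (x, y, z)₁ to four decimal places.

(-1.5000, 1.7500, 7.5000)

At (-1, 1/2, -3): F = (-1.5000, 1.5000, 2.0000).
Jacobian J = [[6·x + 2·y, 2·x + z, y], [-y, -x - 2·z, -2·y], [6·x, -8·y, 0]].
At the point, J = [[-5.0000, -5.0000, 0.5000], [-0.5000, 7.0000, -1.0000], [-6.0000, -4.0000, 0.0000]] (det J = 12.0000).
Solving J·Δ = −F gives Δ = (-0.5000, 1.2500, 10.5000).
Then the next iterate is (x, y, z)₁ = (-1.5000, 1.7500, 7.5000).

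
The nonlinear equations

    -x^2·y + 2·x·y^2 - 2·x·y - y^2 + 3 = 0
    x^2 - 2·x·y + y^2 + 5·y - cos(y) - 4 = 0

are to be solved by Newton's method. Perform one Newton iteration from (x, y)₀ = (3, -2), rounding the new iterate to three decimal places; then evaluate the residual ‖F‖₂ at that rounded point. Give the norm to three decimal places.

14.844

At (3, -2): F = (53.000, 11.41615).
Jacobian J = [[-2·x·y + 2·y^2 - 2·y, -x^2 + 4·x·y - 2·x - 2·y], [2·x - 2·y, -2·x + 2·y + sin(y) + 5]].
At the point, J = [[24.000, -35.000], [10.000, -5.90930]] (det J = 208.17686).
Solving J·Δ = −F gives Δ = (-0.415, 1.230).
Then the next iterate is (x, y)₁ = (2.585, -0.770).
Re-evaluating at (2.585, -0.770): F = (14.59861, 2.68811), so ‖F‖₂ = 14.844.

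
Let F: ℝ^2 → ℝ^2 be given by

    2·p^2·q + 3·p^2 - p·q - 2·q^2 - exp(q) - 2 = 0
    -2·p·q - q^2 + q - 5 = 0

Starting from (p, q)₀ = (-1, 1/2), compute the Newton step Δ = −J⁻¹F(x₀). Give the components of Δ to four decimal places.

At (-1, 1/2): F = (0.351279, -3.7500).
Jacobian J = [[4·p·q + 6·p - q, 2·p^2 - p - 4·q - exp(q)], [-2·q, -2·p - 2·q + 1]].
At the point, J = [[-8.5000, -0.648721], [-1.0000, 2.0000]] (det J = -17.648721).
Solving J·Δ = −F gives Δ = (-0.0980, 1.8260).

(-0.0980, 1.8260)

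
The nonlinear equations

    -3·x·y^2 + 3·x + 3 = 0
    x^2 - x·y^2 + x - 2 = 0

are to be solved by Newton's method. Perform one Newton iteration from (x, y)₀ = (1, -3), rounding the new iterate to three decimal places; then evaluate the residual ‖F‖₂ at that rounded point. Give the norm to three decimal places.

8.276

At (1, -3): F = (-21.000, -9.000).
Jacobian J = [[-3·y^2 + 3, -6·x·y], [2·x - y^2 + 1, -2·x·y]].
At the point, J = [[-24.000, 18.000], [-6.000, 6.000]] (det J = -36.000).
Solving J·Δ = −F gives Δ = (1.000, 2.500).
Then the next iterate is (x, y)₁ = (2.000, -0.500).
Re-evaluating at (2.000, -0.500): F = (7.500, 3.500), so ‖F‖₂ = 8.276.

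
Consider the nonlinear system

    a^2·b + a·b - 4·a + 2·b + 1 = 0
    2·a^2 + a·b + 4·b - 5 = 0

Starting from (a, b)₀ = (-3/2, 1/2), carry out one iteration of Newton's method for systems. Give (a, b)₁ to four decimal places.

At (-3/2, 1/2): F = (8.3750, 0.7500).
Jacobian J = [[2·a·b + b - 4, a^2 + a + 2], [4·a + b, a + 4]].
At the point, J = [[-5.0000, 2.7500], [-5.5000, 2.5000]] (det J = 2.6250).
Solving J·Δ = −F gives Δ = (-7.1905, -16.1190).
Then the next iterate is (a, b)₁ = (-8.6905, -15.6190).

(-8.6905, -15.6190)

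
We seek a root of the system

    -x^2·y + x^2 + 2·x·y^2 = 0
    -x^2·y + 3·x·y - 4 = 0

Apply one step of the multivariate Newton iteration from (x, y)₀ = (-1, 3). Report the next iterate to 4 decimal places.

(0.1963, 3.4860)

At (-1, 3): F = (-20.0000, -16.0000).
Jacobian J = [[-2·x·y + 2·x + 2·y^2, -x^2 + 4·x·y], [-2·x·y + 3·y, -x^2 + 3·x]].
At the point, J = [[22.0000, -13.0000], [15.0000, -4.0000]] (det J = 107.0000).
Solving J·Δ = −F gives Δ = (1.1963, 0.4860).
Then the next iterate is (x, y)₁ = (0.1963, 3.4860).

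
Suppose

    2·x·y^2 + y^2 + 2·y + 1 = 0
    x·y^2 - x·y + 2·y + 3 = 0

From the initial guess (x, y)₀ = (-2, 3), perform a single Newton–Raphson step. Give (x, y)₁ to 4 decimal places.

(0.3333, 4.3750)

At (-2, 3): F = (-20.0000, -3.0000).
Jacobian J = [[2·y^2, 4·x·y + 2·y + 2], [y^2 - y, 2·x·y - x + 2]].
At the point, J = [[18.0000, -16.0000], [6.0000, -8.0000]] (det J = -48.0000).
Solving J·Δ = −F gives Δ = (2.3333, 1.3750).
Then the next iterate is (x, y)₁ = (0.3333, 4.3750).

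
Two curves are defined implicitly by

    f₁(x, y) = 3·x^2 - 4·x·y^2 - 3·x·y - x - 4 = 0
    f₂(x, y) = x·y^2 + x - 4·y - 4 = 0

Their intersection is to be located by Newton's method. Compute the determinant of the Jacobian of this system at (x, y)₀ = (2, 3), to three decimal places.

J = [[6·x - 4·y^2 - 3·y - 1, -8·x·y - 3·x], [y^2 + 1, 2·x·y - 4]].
At the point, J = [[-34.000, -54.000], [10.000, 8.000]].
det J = 268.000.

268.000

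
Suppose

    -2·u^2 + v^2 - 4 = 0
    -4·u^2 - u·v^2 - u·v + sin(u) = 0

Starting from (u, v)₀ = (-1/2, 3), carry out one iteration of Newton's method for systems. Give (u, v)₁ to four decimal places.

(-0.2713, 2.1738)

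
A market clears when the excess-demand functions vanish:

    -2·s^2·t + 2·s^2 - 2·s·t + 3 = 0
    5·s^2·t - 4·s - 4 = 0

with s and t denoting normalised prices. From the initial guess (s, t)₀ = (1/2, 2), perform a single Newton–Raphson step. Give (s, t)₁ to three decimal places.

(3.583, -10.000)

At (1/2, 2): F = (0.500, -3.500).
Jacobian J = [[-4·s·t + 4·s - 2·t, -2·s^2 - 2·s], [10·s·t - 4, 5·s^2]].
At the point, J = [[-6.000, -1.500], [6.000, 1.250]] (det J = 1.500).
Solving J·Δ = −F gives Δ = (3.083, -12.000).
Then the next iterate is (s, t)₁ = (3.583, -10.000).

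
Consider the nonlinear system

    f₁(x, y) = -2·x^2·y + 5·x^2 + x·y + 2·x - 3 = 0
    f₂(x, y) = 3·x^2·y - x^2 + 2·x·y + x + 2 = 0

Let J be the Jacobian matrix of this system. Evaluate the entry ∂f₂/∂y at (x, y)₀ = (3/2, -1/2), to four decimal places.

∂f₂/∂y = 3·x^2 + 2·x.
At (3/2, -1/2) this is 9.7500.

9.7500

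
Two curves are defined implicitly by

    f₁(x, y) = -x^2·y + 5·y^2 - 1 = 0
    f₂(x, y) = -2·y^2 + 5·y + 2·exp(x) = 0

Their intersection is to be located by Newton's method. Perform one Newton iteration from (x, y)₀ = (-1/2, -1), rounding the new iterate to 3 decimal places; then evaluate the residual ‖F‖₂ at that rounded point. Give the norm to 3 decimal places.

553.116

At (-1/2, -1): F = (4.250, -5.78694).
Jacobian J = [[-2·x·y, -x^2 + 10·y], [2·exp(x), -4·y + 5]].
At the point, J = [[-1.000, -10.250], [1.21306, 9.000]] (det J = 3.43388).
Solving J·Δ = −F gives Δ = (6.135, -0.184).
Then the next iterate is (x, y)₁ = (5.635, -1.184).
Re-evaluating at (5.635, -1.184): F = (43.60510, 551.39412), so ‖F‖₂ = 553.116.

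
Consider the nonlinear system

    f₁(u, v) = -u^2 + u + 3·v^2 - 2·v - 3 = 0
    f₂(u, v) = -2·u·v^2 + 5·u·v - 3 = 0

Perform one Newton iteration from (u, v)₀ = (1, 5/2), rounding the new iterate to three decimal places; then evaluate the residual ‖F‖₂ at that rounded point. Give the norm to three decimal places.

At (1, 5/2): F = (10.750, -3.000).
Jacobian J = [[-2·u + 1, 6·v - 2], [-2·v^2 + 5·v, -4·u·v + 5·u]].
At the point, J = [[-1.000, 13.000], [0.000, -5.000]] (det J = 5.000).
Solving J·Δ = −F gives Δ = (2.950, -0.600).
Then the next iterate is (u, v)₁ = (3.950, 1.900).
Re-evaluating at (3.950, 1.900): F = (-7.62250, 6.006), so ‖F‖₂ = 9.704.

9.704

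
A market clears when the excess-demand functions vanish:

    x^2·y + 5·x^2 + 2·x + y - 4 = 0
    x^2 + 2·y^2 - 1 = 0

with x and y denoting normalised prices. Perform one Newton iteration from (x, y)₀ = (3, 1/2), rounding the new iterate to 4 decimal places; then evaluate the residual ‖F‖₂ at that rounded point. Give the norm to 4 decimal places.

At (3, 1/2): F = (52.0000, 8.5000).
Jacobian J = [[2·x·y + 10·x + 2, x^2 + 1], [2·x, 4·y]].
At the point, J = [[35.0000, 10.0000], [6.0000, 2.0000]] (det J = 10.0000).
Solving J·Δ = −F gives Δ = (-1.9000, 1.4500).
Then the next iterate is (x, y)₁ = (1.1000, 1.9500).
Re-evaluating at (1.1000, 1.9500): F = (8.5595, 7.8150), so ‖F‖₂ = 11.5905.

11.5905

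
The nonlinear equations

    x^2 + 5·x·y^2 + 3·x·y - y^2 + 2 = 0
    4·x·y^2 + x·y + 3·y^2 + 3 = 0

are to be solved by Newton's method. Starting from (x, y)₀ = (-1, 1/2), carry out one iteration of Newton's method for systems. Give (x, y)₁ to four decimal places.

(-2.6875, 0.3594)

At (-1, 1/2): F = (0.0000, 2.2500).
Jacobian J = [[2·x + 5·y^2 + 3·y, 10·x·y + 3·x - 2·y], [4·y^2 + y, 8·x·y + x + 6·y]].
At the point, J = [[0.7500, -9.0000], [1.5000, -2.0000]] (det J = 12.0000).
Solving J·Δ = −F gives Δ = (-1.6875, -0.1406).
Then the next iterate is (x, y)₁ = (-2.6875, 0.3594).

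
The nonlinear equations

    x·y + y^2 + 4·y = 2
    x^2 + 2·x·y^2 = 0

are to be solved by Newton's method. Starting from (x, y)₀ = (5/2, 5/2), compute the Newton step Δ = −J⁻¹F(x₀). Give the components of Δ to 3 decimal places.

(0.586, -1.910)

At (5/2, 5/2): F = (20.500, 37.500).
Jacobian J = [[y, x + 2·y + 4], [2·x + 2·y^2, 4·x·y]].
At the point, J = [[2.500, 11.500], [17.500, 25.000]] (det J = -138.750).
Solving J·Δ = −F gives Δ = (0.586, -1.910).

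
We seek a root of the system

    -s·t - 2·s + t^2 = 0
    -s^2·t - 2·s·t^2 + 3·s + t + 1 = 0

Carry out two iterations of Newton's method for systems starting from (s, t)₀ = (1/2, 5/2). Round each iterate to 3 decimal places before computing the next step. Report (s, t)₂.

At (1/2, 5/2): F = (4.000, -1.875).
Jacobian J = [[-t - 2, -s + 2·t], [-2·s·t - 2·t^2 + 3, -s^2 - 4·s·t + 1]].
At the point, J = [[-4.500, 4.500], [-12.000, -4.250]] (det J = 73.125).
Solving J·Δ = −F gives Δ = (0.117, -0.772).
Then the next iterate is (s, t)₁ = (0.617, 1.728).
Round to (0.617, 1.728) and repeat: F = (0.68581, 0.23647), J = [[-3.728, 2.839], [-5.10432, -3.64539]].
Δ = (0.113, -0.093), so (s, t)₂ = (0.730, 1.635).

(0.730, 1.635)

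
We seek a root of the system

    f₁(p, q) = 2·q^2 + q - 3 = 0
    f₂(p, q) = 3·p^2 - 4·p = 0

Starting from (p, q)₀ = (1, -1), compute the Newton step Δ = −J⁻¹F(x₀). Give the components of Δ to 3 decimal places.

(0.500, -0.667)

At (1, -1): F = (-2.000, -1.000).
Jacobian J = [[0, 4·q + 1], [6·p - 4, 0]].
At the point, J = [[0.000, -3.000], [2.000, 0.000]] (det J = 6.000).
Solving J·Δ = −F gives Δ = (0.500, -0.667).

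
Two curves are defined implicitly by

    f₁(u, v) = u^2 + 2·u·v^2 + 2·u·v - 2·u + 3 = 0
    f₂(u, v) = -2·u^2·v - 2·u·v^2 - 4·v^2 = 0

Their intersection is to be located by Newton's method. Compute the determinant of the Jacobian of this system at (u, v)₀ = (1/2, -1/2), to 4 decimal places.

-6.7500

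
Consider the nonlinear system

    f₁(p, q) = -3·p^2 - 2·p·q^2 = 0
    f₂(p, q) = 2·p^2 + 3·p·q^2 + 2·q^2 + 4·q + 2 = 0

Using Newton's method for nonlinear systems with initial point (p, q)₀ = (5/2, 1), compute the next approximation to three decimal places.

At (5/2, 1): F = (-23.750, 28.000).
Jacobian J = [[-6·p - 2·q^2, -4·p·q], [4·p + 3·q^2, 6·p·q + 4·q + 4]].
At the point, J = [[-17.000, -10.000], [13.000, 23.000]] (det J = -261.000).
Solving J·Δ = −F gives Δ = (-1.020, -0.641).
Then the next iterate is (p, q)₁ = (1.480, 0.359).

(1.480, 0.359)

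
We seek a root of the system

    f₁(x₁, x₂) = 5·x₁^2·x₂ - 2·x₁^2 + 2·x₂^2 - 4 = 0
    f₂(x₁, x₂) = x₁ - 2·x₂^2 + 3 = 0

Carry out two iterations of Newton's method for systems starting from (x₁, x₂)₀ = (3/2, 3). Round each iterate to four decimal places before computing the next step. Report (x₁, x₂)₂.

At (3/2, 3): F = (43.2500, -13.5000).
Jacobian J = [[10·x₁·x₂ - 4·x₁, 5·x₁^2 + 4·x₂], [1, -4·x₂]].
At the point, J = [[39.0000, 23.2500], [1.0000, -12.0000]] (det J = -491.2500).
Solving J·Δ = −F gives Δ = (-0.4176, -1.1598).
Then the next iterate is (x₁, x₂)₁ = (1.0824, 1.8402).
Round to (1.0824, 1.8402) and repeat: F = (11.209290, -2.690272), J = [[15.588725, 13.218749], [1.0000, -7.3608]].
Δ = (-0.3669, -0.4153), so (x₁, x₂)₂ = (0.7155, 1.4249).

(0.7155, 1.4249)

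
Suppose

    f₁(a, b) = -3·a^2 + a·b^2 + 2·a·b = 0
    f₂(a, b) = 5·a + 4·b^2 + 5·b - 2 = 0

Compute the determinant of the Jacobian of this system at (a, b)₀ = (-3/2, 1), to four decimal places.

J = [[-6·a + b^2 + 2·b, 2·a·b + 2·a], [5, 8·b + 5]].
At the point, J = [[12.0000, -6.0000], [5.0000, 13.0000]].
det J = 186.0000.

186.0000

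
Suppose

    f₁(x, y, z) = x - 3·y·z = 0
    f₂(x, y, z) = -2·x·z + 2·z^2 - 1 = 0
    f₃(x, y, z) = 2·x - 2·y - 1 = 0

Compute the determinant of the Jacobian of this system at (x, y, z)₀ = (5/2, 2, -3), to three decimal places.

-268.000

J = [[1, -3·z, -3·y], [-2·z, 0, -2·x + 4·z], [2, -2, 0]].
At the point, J = [[1.000, 9.000, -6.000], [6.000, 0.000, -17.000], [2.000, -2.000, 0.000]].
det J = -268.000.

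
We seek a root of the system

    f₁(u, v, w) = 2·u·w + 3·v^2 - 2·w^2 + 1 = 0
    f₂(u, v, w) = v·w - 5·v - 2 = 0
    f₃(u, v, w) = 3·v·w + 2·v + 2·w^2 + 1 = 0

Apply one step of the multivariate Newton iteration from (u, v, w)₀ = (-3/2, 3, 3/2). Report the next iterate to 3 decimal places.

(13.781, -0.646, 1.413)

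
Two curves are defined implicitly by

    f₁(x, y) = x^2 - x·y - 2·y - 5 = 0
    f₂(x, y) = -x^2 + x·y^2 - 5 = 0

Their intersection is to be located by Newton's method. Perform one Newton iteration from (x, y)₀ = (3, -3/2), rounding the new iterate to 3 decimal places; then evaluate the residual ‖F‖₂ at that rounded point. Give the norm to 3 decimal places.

At (3, -3/2): F = (11.500, -7.250).
Jacobian J = [[2·x - y, -x - 2], [-2·x + y^2, 2·x·y]].
At the point, J = [[7.500, -5.000], [-3.750, -9.000]] (det J = -86.250).
Solving J·Δ = −F gives Δ = (-1.620, -0.130).
Then the next iterate is (x, y)₁ = (1.380, -1.630).
Re-evaluating at (1.380, -1.630): F = (2.41380, -3.23788), so ‖F‖₂ = 4.039.

4.039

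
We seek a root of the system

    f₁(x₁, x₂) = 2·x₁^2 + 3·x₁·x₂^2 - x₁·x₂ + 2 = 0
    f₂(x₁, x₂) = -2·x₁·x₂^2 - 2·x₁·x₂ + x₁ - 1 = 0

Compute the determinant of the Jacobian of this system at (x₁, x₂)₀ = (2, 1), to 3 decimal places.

J = [[4·x₁ + 3·x₂^2 - x₂, 6·x₁·x₂ - x₁], [-2·x₂^2 - 2·x₂ + 1, -4·x₁·x₂ - 2·x₁]].
At the point, J = [[10.000, 10.000], [-3.000, -12.000]].
det J = -90.000.

-90.000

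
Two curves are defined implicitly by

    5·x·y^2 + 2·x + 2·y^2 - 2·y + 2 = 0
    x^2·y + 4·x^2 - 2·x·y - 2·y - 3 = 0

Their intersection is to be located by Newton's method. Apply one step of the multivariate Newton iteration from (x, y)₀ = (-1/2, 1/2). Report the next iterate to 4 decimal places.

(-0.8610, -0.0193)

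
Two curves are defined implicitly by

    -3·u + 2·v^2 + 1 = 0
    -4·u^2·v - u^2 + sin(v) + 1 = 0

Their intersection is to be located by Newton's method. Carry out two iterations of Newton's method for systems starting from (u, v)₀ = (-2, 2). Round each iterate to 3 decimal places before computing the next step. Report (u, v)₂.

(0.527, 0.953)

At (-2, 2): F = (15.000, -34.09070).
Jacobian J = [[-3, 4·v], [-8·u·v - 2·u, -4·u^2 + cos(v)]].
At the point, J = [[-3.000, 8.000], [36.000, -16.41615]] (det J = -238.75156).
Solving J·Δ = −F gives Δ = (0.111, -1.833).
Then the next iterate is (u, v)₁ = (-1.889, 0.167).
Round to (-1.889, 0.167) and repeat: F = (6.72278, -4.78573), J = [[-3.000, 0.668], [6.30170, -13.28720]].
Δ = (2.416, 0.786), so (u, v)₂ = (0.527, 0.953).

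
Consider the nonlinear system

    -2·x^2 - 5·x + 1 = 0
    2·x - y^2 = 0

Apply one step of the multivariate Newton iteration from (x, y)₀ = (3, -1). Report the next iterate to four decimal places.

(1.1176, -1.6176)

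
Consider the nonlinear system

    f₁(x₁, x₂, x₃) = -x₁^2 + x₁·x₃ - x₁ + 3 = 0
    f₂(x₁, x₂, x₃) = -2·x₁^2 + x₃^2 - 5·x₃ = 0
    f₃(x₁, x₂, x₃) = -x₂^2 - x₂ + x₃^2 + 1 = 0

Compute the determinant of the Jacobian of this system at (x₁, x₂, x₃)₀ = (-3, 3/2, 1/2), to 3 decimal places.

J = [[-2·x₁ + x₃ - 1, 0, x₁], [-4·x₁, 0, 2·x₃ - 5], [0, -2·x₂ - 1, 2·x₃]].
At the point, J = [[5.500, 0.000, -3.000], [12.000, 0.000, -4.000], [0.000, -4.000, 1.000]].
det J = 56.000.

56.000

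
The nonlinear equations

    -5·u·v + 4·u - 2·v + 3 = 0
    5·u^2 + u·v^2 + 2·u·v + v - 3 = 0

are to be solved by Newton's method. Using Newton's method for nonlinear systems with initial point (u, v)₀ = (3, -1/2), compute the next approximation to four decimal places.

(1.5452, 0.3261)

At (3, -1/2): F = (23.5000, 39.2500).
Jacobian J = [[-5·v + 4, -5·u - 2], [10·u + v^2 + 2·v, 2·u·v + 2·u + 1]].
At the point, J = [[6.5000, -17.0000], [29.2500, 4.0000]] (det J = 523.2500).
Solving J·Δ = −F gives Δ = (-1.4548, 0.8261).
Then the next iterate is (u, v)₁ = (1.5452, 0.3261).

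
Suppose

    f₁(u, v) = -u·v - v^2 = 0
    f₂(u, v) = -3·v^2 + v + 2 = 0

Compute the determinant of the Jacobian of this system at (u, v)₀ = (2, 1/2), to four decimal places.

J = [[-v, -u - 2·v], [0, -6·v + 1]].
At the point, J = [[-0.5000, -3.0000], [0.0000, -2.0000]].
det J = 1.0000.

1.0000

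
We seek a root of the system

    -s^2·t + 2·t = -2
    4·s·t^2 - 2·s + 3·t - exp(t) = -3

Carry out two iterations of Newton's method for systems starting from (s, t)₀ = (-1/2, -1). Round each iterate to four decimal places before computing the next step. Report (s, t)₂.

(0.2517, -0.9727)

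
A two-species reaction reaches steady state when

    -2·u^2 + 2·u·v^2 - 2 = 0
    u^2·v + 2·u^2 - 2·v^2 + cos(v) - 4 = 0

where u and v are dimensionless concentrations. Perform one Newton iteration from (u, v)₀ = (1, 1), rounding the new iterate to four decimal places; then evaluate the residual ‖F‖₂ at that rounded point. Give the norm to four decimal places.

8.0585

At (1, 1): F = (-2.0000, -2.459698).
Jacobian J = [[-4·u + 2·v^2, 4·u·v], [2·u·v + 4·u, u^2 - 4·v - sin(v)]].
At the point, J = [[-2.0000, 4.0000], [6.0000, -3.841471]] (det J = -16.317058).
Solving J·Δ = −F gives Δ = (1.0738, 1.0369).
Then the next iterate is (u, v)₁ = (2.0738, 2.0369).
Re-evaluating at (2.0738, 2.0369): F = (6.606940, 4.613947), so ‖F‖₂ = 8.0585.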